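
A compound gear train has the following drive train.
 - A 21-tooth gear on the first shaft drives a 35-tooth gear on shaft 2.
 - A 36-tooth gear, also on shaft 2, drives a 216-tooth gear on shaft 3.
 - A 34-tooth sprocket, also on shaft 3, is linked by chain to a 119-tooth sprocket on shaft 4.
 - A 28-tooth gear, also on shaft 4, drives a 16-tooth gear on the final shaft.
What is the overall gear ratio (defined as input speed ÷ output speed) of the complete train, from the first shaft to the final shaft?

20

Each stage contributes driven/driver: gear mesh 35/21 = 1.6667, gear mesh 216/36 = 6, chain 119/34 = 3.5, gear mesh 16/28 = 0.57143.
Overall: 1.6667 × 6 × 3.5 × 0.57143 = 20.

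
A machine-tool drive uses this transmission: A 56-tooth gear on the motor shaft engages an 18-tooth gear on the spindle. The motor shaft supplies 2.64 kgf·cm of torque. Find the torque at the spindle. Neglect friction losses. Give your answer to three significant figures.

After the gear mesh (18/56): 2.64 × 0.32143 = 0.84857 kgf·cm

0.849 kgf·cm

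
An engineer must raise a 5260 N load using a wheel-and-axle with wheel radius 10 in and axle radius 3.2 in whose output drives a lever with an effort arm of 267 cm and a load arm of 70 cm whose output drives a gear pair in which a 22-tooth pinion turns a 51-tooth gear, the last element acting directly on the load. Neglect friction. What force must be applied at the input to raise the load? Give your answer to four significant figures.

190.4 N

Wheel-and-axle MA = R/r = 10/3.2 = 3.125.
Lever MA = effort arm / load arm = 267/70 = 3.8143.
Gear pair MA = 51/22 = 2.3182.
Combined ideal MA = 3.125 × 3.8143 × 2.3182 = 27.632.
Effort = load / MA = 5260 / 27.632 = 190.36 N.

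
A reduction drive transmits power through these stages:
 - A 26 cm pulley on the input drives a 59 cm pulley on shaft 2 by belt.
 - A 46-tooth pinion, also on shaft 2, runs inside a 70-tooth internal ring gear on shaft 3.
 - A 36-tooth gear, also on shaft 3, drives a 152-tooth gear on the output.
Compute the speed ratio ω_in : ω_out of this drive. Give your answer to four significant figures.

14.58

Each stage contributes driven/driver: belt 59/26 = 2.2692, internal gear 70/46 = 1.5217, gear mesh 152/36 = 4.2222.
Overall: 2.2692 × 1.5217 × 4.2222 = 14.58.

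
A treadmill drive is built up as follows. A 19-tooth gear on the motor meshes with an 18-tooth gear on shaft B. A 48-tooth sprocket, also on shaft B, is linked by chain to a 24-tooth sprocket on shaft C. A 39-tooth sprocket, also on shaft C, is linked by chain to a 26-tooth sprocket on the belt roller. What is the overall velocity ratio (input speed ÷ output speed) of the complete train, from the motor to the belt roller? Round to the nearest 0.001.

Each stage contributes driven/driver: gear mesh 18/19 = 0.94737, chain 24/48 = 0.5, chain 26/39 = 0.66667.
Overall: 0.94737 × 0.5 × 0.66667 = 0.31579.

0.316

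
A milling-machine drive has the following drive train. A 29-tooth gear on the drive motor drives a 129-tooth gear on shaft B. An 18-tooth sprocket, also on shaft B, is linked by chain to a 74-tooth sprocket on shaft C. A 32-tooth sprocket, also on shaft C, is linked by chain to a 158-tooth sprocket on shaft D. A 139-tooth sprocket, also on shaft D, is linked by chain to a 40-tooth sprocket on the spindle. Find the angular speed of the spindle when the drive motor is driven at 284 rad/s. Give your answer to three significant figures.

10.9 rad/s

the drive motor → shaft B (gear mesh, 129/29): 284 ÷ 4.4483 = 63.845 rad/s
shaft B → shaft C (chain, 74/18): 63.845 ÷ 4.1111 = 15.53 rad/s
shaft C → shaft D (chain, 158/32): 15.53 ÷ 4.9375 = 3.1453 rad/s
shaft D → the spindle (chain, 40/139): 3.1453 ÷ 0.28777 = 10.93 rad/s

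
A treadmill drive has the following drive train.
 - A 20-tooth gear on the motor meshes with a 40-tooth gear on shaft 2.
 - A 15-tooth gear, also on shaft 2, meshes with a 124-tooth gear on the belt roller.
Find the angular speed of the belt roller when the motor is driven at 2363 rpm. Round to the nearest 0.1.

Gear mesh: ratio = 40/20 = 2, so shaft 2 turns at 2363 / 2 = 1181.5 rpm.
Gear mesh: ratio = 124/15 = 8.2667, so the belt roller turns at 1181.5 / 8.2667 = 142.92 rpm.

142.9 rpm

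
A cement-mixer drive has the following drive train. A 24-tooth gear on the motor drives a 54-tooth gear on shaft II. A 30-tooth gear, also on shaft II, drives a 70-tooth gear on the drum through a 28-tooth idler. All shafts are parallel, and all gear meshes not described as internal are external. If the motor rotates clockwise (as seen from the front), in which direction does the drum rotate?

the motor → shaft II: external mesh, 1 reversal → CCW.
shaft II → the drum: driver → idler → driven is 2 external meshes, 2 reversals → CCW.
3 reversals in total — an odd number — so the drum turns opposite to the motor.

counterclockwise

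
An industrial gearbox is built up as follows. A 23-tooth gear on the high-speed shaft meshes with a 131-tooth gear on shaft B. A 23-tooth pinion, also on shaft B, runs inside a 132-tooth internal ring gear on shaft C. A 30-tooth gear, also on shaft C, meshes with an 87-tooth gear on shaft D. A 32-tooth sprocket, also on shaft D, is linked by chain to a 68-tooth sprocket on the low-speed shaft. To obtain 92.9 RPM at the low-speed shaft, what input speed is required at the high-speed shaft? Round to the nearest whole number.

Overall ratio R = 5.6957 × 5.7391 × 2.9 × 2.125 = 201.44.
Required input speed = output speed × R = 92.9 × 201.44 = 18714 RPM.

18714 RPM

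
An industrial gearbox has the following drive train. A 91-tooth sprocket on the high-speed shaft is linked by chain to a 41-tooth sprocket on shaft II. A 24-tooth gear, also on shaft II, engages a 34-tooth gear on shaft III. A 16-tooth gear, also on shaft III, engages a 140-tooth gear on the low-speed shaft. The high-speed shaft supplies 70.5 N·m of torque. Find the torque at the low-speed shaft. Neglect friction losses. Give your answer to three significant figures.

chain 41/91 = 0.45055 → τ = 70.5·0.45055 = 31.764 N·m
gear mesh 34/24 = 1.4167 → τ = 31.764·1.4167 = 44.999 N·m
gear mesh 140/16 = 8.75 → τ = 44.999·8.75 = 393.74 N·m

394 N·m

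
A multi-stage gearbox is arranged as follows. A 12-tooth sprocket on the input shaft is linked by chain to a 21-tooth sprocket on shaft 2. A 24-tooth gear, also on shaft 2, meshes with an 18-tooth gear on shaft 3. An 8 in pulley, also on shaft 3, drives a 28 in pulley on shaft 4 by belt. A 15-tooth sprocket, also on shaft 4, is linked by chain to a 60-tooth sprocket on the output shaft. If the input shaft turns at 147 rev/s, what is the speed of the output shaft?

8 rev/s

Chain: ratio = 21/12 = 1.75, so shaft 2 turns at 147 / 1.75 = 84 rev/s.
Gear mesh: ratio = 18/24 = 0.75, so shaft 3 turns at 84 / 0.75 = 112 rev/s.
Belt: ratio = 28/8 = 3.5, so shaft 4 turns at 112 / 3.5 = 32 rev/s.
Chain: ratio = 60/15 = 4, so the output shaft turns at 32 / 4 = 8 rev/s.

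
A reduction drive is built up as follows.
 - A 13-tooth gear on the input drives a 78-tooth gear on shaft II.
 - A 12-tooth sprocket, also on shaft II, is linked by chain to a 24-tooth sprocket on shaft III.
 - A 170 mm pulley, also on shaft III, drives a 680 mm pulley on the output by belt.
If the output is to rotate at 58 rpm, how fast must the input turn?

Overall ratio R = 6 × 2 × 4 = 48.
Required input speed = output speed × R = 58 × 48 = 2784 rpm.

2784 rpm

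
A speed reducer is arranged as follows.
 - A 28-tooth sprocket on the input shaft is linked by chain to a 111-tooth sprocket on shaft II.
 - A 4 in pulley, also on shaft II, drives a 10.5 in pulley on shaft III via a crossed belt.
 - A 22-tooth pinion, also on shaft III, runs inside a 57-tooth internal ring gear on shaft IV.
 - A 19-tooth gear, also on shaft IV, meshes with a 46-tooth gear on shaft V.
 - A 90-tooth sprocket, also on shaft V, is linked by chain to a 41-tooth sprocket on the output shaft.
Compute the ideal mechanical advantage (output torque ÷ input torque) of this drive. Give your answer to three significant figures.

Each stage contributes driven/driver: chain 111/28 = 3.9643, belt 10.5/4 = 2.625, internal gear 57/22 = 2.5909, gear mesh 46/19 = 2.4211, chain 41/90 = 0.45556.
Overall: 3.9643 × 2.625 × 2.5909 × 2.4211 × 0.45556 = 29.737.

29.7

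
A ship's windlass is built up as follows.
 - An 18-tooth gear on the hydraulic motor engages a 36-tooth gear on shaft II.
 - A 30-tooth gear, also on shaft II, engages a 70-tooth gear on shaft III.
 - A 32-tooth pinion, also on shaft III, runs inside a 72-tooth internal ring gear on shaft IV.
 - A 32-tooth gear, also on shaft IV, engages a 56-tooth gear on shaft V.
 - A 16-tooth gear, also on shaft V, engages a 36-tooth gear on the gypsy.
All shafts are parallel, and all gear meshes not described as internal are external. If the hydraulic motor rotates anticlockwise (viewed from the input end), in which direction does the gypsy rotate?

the hydraulic motor → shaft II: external mesh, 1 reversal → CW.
shaft II → shaft III: external mesh, 1 reversal → CCW.
shaft III → shaft IV: internal mesh, same direction → CCW.
shaft IV → shaft V: external mesh, 1 reversal → CW.
shaft V → the gypsy: external mesh, 1 reversal → CCW.
4 reversals in total — an even number — so the gypsy turns the same way as the hydraulic motor.

anticlockwise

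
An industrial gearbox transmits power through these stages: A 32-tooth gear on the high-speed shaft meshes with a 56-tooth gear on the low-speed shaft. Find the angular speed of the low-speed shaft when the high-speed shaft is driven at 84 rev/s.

the high-speed shaft → the low-speed shaft (gear mesh, 56/32): 84 ÷ 1.75 = 48 rev/s

48 rev/s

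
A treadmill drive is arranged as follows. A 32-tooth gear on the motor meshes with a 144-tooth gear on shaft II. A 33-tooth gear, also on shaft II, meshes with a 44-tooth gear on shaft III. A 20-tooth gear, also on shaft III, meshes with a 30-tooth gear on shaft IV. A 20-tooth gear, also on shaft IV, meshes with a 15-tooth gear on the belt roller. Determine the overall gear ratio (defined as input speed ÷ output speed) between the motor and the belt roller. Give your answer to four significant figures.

6.750

Each stage contributes driven/driver: gear mesh 144/32 = 4.5, gear mesh 44/33 = 1.3333, gear mesh 30/20 = 1.5, gear mesh 15/20 = 0.75.
Overall: 4.5 × 1.3333 × 1.5 × 0.75 = 6.75.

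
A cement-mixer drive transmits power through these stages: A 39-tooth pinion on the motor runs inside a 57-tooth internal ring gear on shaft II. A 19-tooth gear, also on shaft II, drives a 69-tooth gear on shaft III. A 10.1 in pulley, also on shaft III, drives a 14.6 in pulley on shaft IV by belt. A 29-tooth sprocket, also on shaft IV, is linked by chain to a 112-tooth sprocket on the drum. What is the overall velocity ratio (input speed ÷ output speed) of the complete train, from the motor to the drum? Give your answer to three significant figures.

29.6

Each stage contributes driven/driver: internal gear 57/39 = 1.4615, gear mesh 69/19 = 3.6316, belt 14.6/10.1 = 1.4455, chain 112/29 = 3.8621.
Overall: 1.4615 × 3.6316 × 1.4455 × 3.8621 = 29.632.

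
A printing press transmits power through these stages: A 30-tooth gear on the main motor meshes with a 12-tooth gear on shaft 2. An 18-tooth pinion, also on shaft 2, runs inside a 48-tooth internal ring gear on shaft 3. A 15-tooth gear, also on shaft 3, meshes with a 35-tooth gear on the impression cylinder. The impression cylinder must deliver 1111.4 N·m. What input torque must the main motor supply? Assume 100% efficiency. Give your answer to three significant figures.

Overall ratio R = 0.4 × 2.6667 × 2.3333 = 2.4889.
Input torque = output torque / R = 1111.4 / 2.4889 = 446.54 N·m.

447 N·m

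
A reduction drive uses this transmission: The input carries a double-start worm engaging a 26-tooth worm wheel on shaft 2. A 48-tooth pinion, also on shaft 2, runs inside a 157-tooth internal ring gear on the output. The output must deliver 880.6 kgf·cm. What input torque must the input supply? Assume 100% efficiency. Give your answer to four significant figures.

20.71 kgf·cm

Overall ratio R = 13 × 3.2708 = 42.521.
Input torque = output torque / R = 880.6 / 42.521 = 20.71 kgf·cm.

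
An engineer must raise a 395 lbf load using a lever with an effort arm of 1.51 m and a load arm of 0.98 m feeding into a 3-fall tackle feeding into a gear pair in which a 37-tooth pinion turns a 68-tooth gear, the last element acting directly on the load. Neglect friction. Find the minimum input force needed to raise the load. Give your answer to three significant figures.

Lever MA = effort arm / load arm = 1.51/0.98 = 1.5408.
Block-and-tackle MA = number of supporting rope parts = 3.
Gear pair MA = 68/37 = 1.8378.
Combined ideal MA = 1.5408 × 3 × 1.8378 = 8.4953.
Effort = load / MA = 395 / 8.4953 = 46.496 lbf.

46.5 lbf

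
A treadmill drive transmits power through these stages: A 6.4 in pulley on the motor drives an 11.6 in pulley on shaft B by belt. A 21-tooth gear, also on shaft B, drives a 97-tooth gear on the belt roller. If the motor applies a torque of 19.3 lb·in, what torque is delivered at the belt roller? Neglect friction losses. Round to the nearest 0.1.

161.6 lb·in

After the belt (11.6/6.4): 19.3 × 1.8125 = 34.981 lb·in
After the gear mesh (97/21): 34.981 × 4.619 = 161.58 lb·in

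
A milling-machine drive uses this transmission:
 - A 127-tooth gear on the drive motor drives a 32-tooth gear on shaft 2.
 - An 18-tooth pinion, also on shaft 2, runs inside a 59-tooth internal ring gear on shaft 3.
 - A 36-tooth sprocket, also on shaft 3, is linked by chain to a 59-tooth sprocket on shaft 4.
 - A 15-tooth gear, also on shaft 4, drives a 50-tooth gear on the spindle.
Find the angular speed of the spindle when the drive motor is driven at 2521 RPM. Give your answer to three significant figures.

559 RPM

the drive motor → shaft 2 (gear mesh, 32/127): 2521 ÷ 0.25197 = 10005 RPM
shaft 2 → shaft 3 (internal gear, 59/18): 10005 ÷ 3.2778 = 3052.4 RPM
shaft 3 → shaft 4 (chain, 59/36): 3052.4 ÷ 1.6389 = 1862.5 RPM
shaft 4 → the spindle (gear mesh, 50/15): 1862.5 ÷ 3.3333 = 558.75 RPM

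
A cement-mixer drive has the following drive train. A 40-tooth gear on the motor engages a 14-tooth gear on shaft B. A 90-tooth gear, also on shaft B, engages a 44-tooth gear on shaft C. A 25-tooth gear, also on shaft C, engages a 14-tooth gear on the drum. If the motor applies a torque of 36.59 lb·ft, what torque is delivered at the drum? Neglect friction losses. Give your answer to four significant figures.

Gear mesh: ratio = 14/40 = 0.35; torque at shaft B = 36.59 × 0.35 = 12.806 lb·ft.
Gear mesh: ratio = 44/90 = 0.48889; torque at shaft C = 12.806 × 0.48889 = 6.261 lb·ft.
Gear mesh: ratio = 14/25 = 0.56; torque at the drum = 6.261 × 0.56 = 3.5061 lb·ft.

3.506 lb·ft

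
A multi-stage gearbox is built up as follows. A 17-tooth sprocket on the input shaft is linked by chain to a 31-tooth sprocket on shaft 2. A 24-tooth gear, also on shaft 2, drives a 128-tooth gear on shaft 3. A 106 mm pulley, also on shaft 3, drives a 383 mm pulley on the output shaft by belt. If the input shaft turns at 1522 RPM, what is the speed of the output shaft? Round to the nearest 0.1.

the input shaft → shaft 2 (chain, 31/17): 1522 ÷ 1.8235 = 834.65 RPM
shaft 2 → shaft 3 (gear mesh, 128/24): 834.65 ÷ 5.3333 = 156.5 RPM
shaft 3 → the output shaft (belt, 383/106): 156.5 ÷ 3.6132 = 43.312 RPM

43.3 RPM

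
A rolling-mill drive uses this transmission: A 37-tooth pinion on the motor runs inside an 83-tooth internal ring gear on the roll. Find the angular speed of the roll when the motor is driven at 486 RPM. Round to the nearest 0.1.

internal gear 83/37 = 2.2432 → 486/2.2432 = 216.65 RPM

216.7 RPM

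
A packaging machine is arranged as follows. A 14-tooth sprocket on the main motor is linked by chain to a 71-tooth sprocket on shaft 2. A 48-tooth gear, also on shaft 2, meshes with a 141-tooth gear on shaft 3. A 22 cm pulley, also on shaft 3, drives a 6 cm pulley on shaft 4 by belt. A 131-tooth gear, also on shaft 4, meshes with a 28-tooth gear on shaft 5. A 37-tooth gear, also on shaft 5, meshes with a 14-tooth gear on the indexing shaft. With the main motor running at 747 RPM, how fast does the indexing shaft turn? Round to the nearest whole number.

the main motor → shaft 2 (chain, 71/14): 747 ÷ 5.0714 = 147.3 RPM
shaft 2 → shaft 3 (gear mesh, 141/48): 147.3 ÷ 2.9375 = 50.143 RPM
shaft 3 → shaft 4 (belt, 6/22): 50.143 ÷ 0.27273 = 183.86 RPM
shaft 4 → shaft 5 (gear mesh, 28/131): 183.86 ÷ 0.21374 = 860.2 RPM
shaft 5 → the indexing shaft (gear mesh, 14/37): 860.2 ÷ 0.37838 = 2273.4 RPM

2273 RPM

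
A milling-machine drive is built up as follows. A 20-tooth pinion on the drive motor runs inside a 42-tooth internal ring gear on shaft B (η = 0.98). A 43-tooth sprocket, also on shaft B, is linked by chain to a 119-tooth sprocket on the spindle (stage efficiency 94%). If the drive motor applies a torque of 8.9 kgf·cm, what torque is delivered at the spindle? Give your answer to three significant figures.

Internal gear: ratio = 42/20 = 2.1; torque at shaft B = 8.9 × 2.1 × 0.98 = 18.316 kgf·cm.
Chain: ratio = 119/43 = 2.7674; torque at the spindle = 18.316 × 2.7674 × 0.94 = 47.648 kgf·cm.

47.6 kgf·cm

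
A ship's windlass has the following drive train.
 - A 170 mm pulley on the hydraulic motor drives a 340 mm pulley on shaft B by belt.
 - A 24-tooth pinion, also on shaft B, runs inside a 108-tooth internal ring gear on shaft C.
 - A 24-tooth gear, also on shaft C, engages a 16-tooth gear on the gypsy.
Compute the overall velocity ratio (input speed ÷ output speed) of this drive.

6

Each stage contributes driven/driver: belt 340/170 = 2, internal gear 108/24 = 4.5, gear mesh 16/24 = 0.66667.
Overall: 2 × 4.5 × 0.66667 = 6.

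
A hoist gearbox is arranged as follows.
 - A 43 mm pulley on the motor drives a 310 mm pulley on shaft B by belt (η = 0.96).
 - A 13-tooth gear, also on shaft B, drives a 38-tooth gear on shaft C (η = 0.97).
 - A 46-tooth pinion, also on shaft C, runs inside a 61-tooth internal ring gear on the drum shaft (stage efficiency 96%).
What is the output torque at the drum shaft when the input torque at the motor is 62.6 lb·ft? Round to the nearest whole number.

1564 lb·ft

Belt: ratio = 310/43 = 7.2093; torque at shaft B = 62.6 × 7.2093 × 0.96 = 433.25 lb·ft.
Gear mesh: ratio = 38/13 = 2.9231; torque at shaft C = 433.25 × 2.9231 × 0.97 = 1228.4 lb·ft.
Internal gear: ratio = 61/46 = 1.3261; torque at the drum shaft = 1228.4 × 1.3261 × 0.96 = 1563.8 lb·ft.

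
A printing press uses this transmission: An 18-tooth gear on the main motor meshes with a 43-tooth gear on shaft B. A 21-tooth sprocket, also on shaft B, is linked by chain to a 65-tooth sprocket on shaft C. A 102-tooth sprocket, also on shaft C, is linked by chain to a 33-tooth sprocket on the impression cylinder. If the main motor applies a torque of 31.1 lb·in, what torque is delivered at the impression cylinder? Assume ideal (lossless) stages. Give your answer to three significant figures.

74.4 lb·in

Gear mesh: ratio = 43/18 = 2.3889; torque at shaft B = 31.1 × 2.3889 = 74.294 lb·in.
Chain: ratio = 65/21 = 3.0952; torque at shaft C = 74.294 × 3.0952 = 229.96 lb·in.
Chain: ratio = 33/102 = 0.32353; torque at the impression cylinder = 229.96 × 0.32353 = 74.398 lb·in.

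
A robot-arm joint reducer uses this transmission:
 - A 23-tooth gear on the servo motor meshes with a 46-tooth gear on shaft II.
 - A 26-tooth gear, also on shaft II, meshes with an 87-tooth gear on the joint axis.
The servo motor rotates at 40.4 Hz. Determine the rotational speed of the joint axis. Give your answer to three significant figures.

6.04 Hz

Gear mesh: ratio = 46/23 = 2, so shaft II turns at 40.4 / 2 = 20.2 Hz.
Gear mesh: ratio = 87/26 = 3.3462, so the joint axis turns at 20.2 / 3.3462 = 6.0368 Hz.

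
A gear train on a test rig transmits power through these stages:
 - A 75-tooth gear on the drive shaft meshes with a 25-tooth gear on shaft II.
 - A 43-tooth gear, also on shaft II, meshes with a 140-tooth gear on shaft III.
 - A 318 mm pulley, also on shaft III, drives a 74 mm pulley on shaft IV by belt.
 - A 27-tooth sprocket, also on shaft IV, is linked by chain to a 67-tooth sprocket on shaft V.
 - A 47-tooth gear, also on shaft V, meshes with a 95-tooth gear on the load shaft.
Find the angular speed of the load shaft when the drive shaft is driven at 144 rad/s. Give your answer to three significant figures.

the drive shaft → shaft II (gear mesh, 25/75): 144 ÷ 0.33333 = 432 rad/s
shaft II → shaft III (gear mesh, 140/43): 432 ÷ 3.2558 = 132.69 rad/s
shaft III → shaft IV (belt, 74/318): 132.69 ÷ 0.2327 = 570.19 rad/s
shaft IV → shaft V (chain, 67/27): 570.19 ÷ 2.4815 = 229.78 rad/s
shaft V → the load shaft (gear mesh, 95/47): 229.78 ÷ 2.0213 = 113.68 rad/s

114 rad/s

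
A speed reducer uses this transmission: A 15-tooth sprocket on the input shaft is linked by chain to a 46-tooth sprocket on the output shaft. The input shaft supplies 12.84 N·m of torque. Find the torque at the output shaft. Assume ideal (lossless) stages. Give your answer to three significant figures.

Chain: ratio = 46/15 = 3.0667; torque at the output shaft = 12.84 × 3.0667 = 39.376 N·m.

39.4 N·m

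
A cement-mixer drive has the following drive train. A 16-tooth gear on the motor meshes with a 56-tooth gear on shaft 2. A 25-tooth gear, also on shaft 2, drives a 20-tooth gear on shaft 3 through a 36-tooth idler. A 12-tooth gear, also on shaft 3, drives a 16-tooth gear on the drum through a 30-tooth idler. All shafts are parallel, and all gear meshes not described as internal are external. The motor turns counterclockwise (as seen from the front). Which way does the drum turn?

the motor → shaft 2: external mesh, 1 reversal → CW.
shaft 2 → shaft 3: driver → idler → driven is 2 external meshes, 2 reversals → CW.
shaft 3 → the drum: driver → idler → driven is 2 external meshes, 2 reversals → CW.
5 reversals in total — an odd number — so the drum turns opposite to the motor.

clockwise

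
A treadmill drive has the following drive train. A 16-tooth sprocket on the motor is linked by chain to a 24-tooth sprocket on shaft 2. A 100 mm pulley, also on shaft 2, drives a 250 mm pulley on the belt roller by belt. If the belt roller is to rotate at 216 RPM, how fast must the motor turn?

810 RPM

Overall ratio R = 1.5 × 2.5 = 3.75.
Required input speed = output speed × R = 216 × 3.75 = 810 RPM.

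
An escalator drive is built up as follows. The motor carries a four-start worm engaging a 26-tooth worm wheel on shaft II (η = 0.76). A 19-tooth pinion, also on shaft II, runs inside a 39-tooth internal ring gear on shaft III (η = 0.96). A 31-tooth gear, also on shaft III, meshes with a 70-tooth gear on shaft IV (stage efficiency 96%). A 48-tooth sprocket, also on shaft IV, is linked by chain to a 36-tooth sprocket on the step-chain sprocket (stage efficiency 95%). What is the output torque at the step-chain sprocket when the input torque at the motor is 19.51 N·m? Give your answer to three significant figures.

Worm: ratio = 26/4 = 6.5; torque at shaft II = 19.51 × 6.5 × 0.76 = 96.379 N·m.
Internal gear: ratio = 39/19 = 2.0526; torque at shaft III = 96.379 × 2.0526 × 0.96 = 189.92 N·m.
Gear mesh: ratio = 70/31 = 2.2581; torque at shaft IV = 189.92 × 2.2581 × 0.96 = 411.69 N·m.
Chain: ratio = 36/48 = 0.75; torque at the step-chain sprocket = 411.69 × 0.75 × 0.95 = 293.33 N·m.

293 N·m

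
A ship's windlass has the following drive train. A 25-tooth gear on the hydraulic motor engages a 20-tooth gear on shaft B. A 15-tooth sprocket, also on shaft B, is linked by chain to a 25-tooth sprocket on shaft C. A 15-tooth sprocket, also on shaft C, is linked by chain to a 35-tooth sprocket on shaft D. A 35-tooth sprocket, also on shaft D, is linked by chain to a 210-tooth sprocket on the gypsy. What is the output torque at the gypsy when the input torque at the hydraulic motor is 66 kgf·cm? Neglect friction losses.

1232 kgf·cm

Gear mesh: ratio = 20/25 = 0.8; torque at shaft B = 66 × 0.8 = 52.8 kgf·cm.
Chain: ratio = 25/15 = 1.6667; torque at shaft C = 52.8 × 1.6667 = 88 kgf·cm.
Chain: ratio = 35/15 = 2.3333; torque at shaft D = 88 × 2.3333 = 205.33 kgf·cm.
Chain: ratio = 210/35 = 6; torque at the gypsy = 205.33 × 6 = 1232 kgf·cm.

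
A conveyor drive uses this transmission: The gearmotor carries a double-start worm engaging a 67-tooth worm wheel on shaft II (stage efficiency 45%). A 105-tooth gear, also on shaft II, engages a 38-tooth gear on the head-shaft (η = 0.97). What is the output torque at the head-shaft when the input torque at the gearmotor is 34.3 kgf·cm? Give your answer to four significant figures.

worm 67/2 = 33.5 → τ = 34.3·33.5·0.45 = 517.07 kgf·cm
gear mesh 38/105 = 0.3619 → τ = 517.07·0.3619·0.97 = 181.52 kgf·cm

181.5 kgf·cm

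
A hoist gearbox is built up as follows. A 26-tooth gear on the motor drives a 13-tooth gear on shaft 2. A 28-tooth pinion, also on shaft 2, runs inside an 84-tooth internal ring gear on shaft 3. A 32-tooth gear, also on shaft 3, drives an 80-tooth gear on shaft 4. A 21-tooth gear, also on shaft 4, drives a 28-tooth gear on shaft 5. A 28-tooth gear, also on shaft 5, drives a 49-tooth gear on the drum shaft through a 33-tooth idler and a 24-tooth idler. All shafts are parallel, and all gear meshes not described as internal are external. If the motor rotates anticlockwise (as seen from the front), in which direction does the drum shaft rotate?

anticlockwise

the motor → shaft 2: external mesh, 1 reversal → CW.
shaft 2 → shaft 3: internal mesh, same direction → CW.
shaft 3 → shaft 4: external mesh, 1 reversal → CCW.
shaft 4 → shaft 5: external mesh, 1 reversal → CW.
shaft 5 → the drum shaft: driver → idler → idler → driven is 3 external meshes, 3 reversals → CCW.
6 reversals in total — an even number — so the drum shaft turns the same way as the motor.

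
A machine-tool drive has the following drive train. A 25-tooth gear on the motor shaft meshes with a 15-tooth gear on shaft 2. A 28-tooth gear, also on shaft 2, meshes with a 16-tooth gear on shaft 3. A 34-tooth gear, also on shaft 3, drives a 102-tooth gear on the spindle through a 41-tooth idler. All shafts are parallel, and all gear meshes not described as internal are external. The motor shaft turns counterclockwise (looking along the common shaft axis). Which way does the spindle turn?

the motor shaft → shaft 2: external mesh, 1 reversal → CW.
shaft 2 → shaft 3: external mesh, 1 reversal → CCW.
shaft 3 → the spindle: driver → idler → driven is 2 external meshes, 2 reversals → CCW.
4 reversals in total — an even number — so the spindle turns the same way as the motor shaft.

counterclockwise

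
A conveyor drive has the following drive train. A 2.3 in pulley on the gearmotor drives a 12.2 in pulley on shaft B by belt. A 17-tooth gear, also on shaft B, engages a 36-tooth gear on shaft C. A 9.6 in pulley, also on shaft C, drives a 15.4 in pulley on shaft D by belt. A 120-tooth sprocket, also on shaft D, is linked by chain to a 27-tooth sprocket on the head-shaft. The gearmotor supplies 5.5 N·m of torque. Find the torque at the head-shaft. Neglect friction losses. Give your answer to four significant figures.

22.30 N·m

Belt: ratio = 12.2/2.3 = 5.3043; torque at shaft B = 5.5 × 5.3043 = 29.174 N·m.
Gear mesh: ratio = 36/17 = 2.1176; torque at shaft C = 29.174 × 2.1176 = 61.78 N·m.
Belt: ratio = 15.4/9.6 = 1.6042; torque at shaft D = 61.78 × 1.6042 = 99.105 N·m.
Chain: ratio = 27/120 = 0.225; torque at the head-shaft = 99.105 × 0.225 = 22.299 N·m.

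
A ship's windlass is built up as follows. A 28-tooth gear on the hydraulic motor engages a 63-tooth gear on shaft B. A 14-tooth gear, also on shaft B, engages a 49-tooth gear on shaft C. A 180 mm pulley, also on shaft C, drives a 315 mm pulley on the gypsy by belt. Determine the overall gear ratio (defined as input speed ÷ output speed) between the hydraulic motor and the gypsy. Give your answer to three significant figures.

Each stage contributes driven/driver: gear mesh 63/28 = 2.25, gear mesh 49/14 = 3.5, belt 315/180 = 1.75.
Overall: 2.25 × 3.5 × 1.75 = 13.781.

13.8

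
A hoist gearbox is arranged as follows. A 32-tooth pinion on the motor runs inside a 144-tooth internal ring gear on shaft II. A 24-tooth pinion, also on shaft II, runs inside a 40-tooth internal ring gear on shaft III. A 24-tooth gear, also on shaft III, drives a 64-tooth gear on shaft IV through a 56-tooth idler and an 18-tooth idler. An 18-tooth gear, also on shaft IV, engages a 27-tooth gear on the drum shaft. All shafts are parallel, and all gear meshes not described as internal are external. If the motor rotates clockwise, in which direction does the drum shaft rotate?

the motor → shaft II: internal mesh, same direction → CW.
shaft II → shaft III: internal mesh, same direction → CW.
shaft III → shaft IV: driver → idler → idler → driven is 3 external meshes, 3 reversals → CCW.
shaft IV → the drum shaft: external mesh, 1 reversal → CW.
4 reversals in total — an even number — so the drum shaft turns the same way as the motor.

clockwise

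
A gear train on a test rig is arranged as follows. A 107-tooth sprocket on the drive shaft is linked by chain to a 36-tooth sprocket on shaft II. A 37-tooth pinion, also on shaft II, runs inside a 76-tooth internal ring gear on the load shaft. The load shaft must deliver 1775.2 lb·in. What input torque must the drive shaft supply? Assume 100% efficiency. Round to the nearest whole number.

Overall ratio R = 0.33645 × 2.0541 = 0.69108.
Input torque = output torque / R = 1775.2 / 0.69108 = 2568.7 lb·in.

2569 lb·in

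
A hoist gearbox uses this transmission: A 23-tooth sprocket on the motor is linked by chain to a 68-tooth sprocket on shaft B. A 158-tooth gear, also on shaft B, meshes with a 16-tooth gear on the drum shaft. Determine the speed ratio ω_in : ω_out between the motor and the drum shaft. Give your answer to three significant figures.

Each stage contributes driven/driver: chain 68/23 = 2.9565, gear mesh 16/158 = 0.10127.
Overall: 2.9565 × 0.10127 = 0.29939.

0.299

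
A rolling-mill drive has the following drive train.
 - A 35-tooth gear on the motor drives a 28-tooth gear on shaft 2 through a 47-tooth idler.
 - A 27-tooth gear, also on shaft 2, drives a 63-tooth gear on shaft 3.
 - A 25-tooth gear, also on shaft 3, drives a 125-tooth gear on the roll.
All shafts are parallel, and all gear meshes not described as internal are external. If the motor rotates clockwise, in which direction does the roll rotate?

clockwise

the motor → shaft 2: driver → idler → driven is 2 external meshes, 2 reversals → CW.
shaft 2 → shaft 3: external mesh, 1 reversal → CCW.
shaft 3 → the roll: external mesh, 1 reversal → CW.
4 reversals in total — an even number — so the roll turns the same way as the motor.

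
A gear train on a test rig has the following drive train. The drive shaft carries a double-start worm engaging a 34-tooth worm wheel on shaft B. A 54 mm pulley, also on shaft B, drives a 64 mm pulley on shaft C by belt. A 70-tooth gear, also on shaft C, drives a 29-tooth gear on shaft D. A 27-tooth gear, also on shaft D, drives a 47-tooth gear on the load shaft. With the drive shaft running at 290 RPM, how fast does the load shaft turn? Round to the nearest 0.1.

20.0 RPM

Worm: ratio = 34/2 = 17, so shaft B turns at 290 / 17 = 17.059 RPM.
Belt: ratio = 64/54 = 1.1852, so shaft C turns at 17.059 / 1.1852 = 14.393 RPM.
Gear mesh: ratio = 29/70 = 0.41429, so shaft D turns at 14.393 / 0.41429 = 34.743 RPM.
Gear mesh: ratio = 47/27 = 1.7407, so the load shaft turns at 34.743 / 1.7407 = 19.959 RPM.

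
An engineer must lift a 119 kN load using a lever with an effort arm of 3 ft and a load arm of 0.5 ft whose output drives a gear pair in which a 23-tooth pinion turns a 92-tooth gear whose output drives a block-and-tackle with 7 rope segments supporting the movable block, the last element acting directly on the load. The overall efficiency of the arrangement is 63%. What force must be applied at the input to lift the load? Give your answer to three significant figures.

1.12 kN

Lever MA = effort arm / load arm = 3/0.5 = 6.
Gear pair MA = 92/23 = 4.
Block-and-tackle MA = number of supporting rope parts = 7.
Combined ideal MA = 6 × 4 × 7 = 168.
Actual MA = 168 × 0.63 = 105.84.
Effort = load / actual MA = 119 / 105.84 = 1.1243 kN.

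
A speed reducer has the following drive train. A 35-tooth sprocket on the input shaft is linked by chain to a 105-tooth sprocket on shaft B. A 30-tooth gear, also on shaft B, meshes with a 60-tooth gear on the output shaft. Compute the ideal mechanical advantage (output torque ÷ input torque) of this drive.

6

Each stage contributes driven/driver: chain 105/35 = 3, gear mesh 60/30 = 2.
Overall: 3 × 2 = 6.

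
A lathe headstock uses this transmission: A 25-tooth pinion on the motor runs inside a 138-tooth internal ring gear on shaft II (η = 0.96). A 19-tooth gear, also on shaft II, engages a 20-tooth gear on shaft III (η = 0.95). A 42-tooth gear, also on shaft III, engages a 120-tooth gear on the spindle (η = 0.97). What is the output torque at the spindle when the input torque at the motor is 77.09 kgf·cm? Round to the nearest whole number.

1132 kgf·cm

Internal gear: ratio = 138/25 = 5.52; torque at shaft II = 77.09 × 5.52 × 0.96 = 408.52 kgf·cm.
Gear mesh: ratio = 20/19 = 1.0526; torque at shaft III = 408.52 × 1.0526 × 0.95 = 408.52 kgf·cm.
Gear mesh: ratio = 120/42 = 2.8571; torque at the spindle = 408.52 × 2.8571 × 0.97 = 1132.2 kgf·cm.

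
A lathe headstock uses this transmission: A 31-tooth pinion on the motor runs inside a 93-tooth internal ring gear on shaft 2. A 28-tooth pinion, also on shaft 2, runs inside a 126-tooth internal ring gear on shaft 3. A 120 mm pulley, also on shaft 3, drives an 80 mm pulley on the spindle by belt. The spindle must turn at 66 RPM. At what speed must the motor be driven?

Overall ratio R = 3 × 4.5 × 0.66667 = 9.
Required input speed = output speed × R = 66 × 9 = 594 RPM.

594 RPM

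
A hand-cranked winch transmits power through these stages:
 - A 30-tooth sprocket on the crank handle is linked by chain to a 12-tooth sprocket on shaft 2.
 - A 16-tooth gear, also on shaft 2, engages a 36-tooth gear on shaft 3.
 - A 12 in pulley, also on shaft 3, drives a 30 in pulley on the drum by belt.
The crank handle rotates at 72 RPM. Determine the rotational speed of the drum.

32 RPM

chain 12/30 = 0.4 → 72/0.4 = 180 RPM
gear mesh 36/16 = 2.25 → 180/2.25 = 80 RPM
belt 30/12 = 2.5 → 80/2.5 = 32 RPM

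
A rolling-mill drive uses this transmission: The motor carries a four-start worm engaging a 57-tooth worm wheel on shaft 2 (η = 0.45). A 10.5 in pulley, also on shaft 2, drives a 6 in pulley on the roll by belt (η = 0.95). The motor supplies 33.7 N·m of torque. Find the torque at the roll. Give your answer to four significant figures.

worm 57/4 = 14.25 → τ = 33.7·14.25·0.45 = 216.1 N·m
belt 6/10.5 = 0.57143 → τ = 216.1·0.57143·0.95 = 117.31 N·m

117.3 N·m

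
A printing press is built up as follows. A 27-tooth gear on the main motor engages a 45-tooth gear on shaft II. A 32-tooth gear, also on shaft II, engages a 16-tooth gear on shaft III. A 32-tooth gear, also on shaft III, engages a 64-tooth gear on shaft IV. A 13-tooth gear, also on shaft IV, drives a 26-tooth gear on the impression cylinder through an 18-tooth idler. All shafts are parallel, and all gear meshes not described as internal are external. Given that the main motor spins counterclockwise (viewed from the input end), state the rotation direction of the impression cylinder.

clockwise

the main motor → shaft II: external mesh, 1 reversal → CW.
shaft II → shaft III: external mesh, 1 reversal → CCW.
shaft III → shaft IV: external mesh, 1 reversal → CW.
shaft IV → the impression cylinder: driver → idler → driven is 2 external meshes, 2 reversals → CW.
5 reversals in total — an odd number — so the impression cylinder turns opposite to the main motor.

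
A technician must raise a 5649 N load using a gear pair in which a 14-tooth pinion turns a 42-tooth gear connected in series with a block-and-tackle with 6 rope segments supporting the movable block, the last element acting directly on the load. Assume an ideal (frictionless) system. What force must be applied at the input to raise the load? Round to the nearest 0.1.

313.8 N

Gear pair MA = 42/14 = 3.
Block-and-tackle MA = number of supporting rope parts = 6.
Combined ideal MA = 3 × 6 = 18.
Effort = load / MA = 5649 / 18 = 313.83 N.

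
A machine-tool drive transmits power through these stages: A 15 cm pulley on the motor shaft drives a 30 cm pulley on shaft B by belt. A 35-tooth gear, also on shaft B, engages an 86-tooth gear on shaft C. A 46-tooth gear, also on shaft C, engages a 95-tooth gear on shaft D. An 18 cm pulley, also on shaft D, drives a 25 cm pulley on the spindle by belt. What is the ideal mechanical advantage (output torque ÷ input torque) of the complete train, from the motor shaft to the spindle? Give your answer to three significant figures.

Each stage contributes driven/driver: belt 30/15 = 2, gear mesh 86/35 = 2.4571, gear mesh 95/46 = 2.0652, belt 25/18 = 1.3889.
Overall: 2 × 2.4571 × 2.0652 × 1.3889 = 14.096.

14.1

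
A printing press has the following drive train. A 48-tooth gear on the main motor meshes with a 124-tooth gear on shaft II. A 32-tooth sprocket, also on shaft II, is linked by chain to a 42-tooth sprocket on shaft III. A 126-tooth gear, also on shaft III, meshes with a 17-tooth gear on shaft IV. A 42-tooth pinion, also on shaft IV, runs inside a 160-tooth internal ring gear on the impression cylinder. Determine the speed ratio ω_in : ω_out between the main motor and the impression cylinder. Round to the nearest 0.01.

1.74

Each stage contributes driven/driver: gear mesh 124/48 = 2.5833, chain 42/32 = 1.3125, gear mesh 17/126 = 0.13492, internal gear 160/42 = 3.8095.
Overall: 2.5833 × 1.3125 × 0.13492 × 3.8095 = 1.7427.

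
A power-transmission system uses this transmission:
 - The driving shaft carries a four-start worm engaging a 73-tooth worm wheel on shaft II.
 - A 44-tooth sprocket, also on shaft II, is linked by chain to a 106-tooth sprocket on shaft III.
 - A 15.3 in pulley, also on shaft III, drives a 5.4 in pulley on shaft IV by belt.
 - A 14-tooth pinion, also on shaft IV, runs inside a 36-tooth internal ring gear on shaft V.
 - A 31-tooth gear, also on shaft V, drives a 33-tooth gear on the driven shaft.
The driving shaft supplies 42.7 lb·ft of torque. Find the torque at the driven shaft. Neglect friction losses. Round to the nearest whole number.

worm 73/4 = 18.25 → τ = 42.7·18.25 = 779.28 lb·ft
chain 106/44 = 2.4091 → τ = 779.28·2.4091 = 1877.3 lb·ft
belt 5.4/15.3 = 0.35294 → τ = 1877.3·0.35294 = 662.59 lb·ft
internal gear 36/14 = 2.5714 → τ = 662.59·2.5714 = 1703.8 lb·ft
gear mesh 33/31 = 1.0645 → τ = 1703.8·1.0645 = 1813.7 lb·ft

1814 lb·ft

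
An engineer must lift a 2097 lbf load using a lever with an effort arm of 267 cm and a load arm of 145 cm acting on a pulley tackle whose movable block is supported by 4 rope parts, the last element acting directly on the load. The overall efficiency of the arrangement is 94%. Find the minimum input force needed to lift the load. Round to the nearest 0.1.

Lever MA = effort arm / load arm = 267/145 = 1.8414.
Block-and-tackle MA = number of supporting rope parts = 4.
Combined ideal MA = 1.8414 × 4 = 7.3655.
Actual MA = 7.3655 × 0.94 = 6.9236.
Effort = load / actual MA = 2097 / 6.9236 = 302.88 lbf.

302.9 lbf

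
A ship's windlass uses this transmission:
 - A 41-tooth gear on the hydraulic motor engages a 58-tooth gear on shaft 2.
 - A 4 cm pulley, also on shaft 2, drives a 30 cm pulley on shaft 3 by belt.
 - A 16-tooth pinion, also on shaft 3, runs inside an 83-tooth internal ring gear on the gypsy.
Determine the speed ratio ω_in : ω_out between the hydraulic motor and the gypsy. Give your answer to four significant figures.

55.04

Each stage contributes driven/driver: gear mesh 58/41 = 1.4146, belt 30/4 = 7.5, internal gear 83/16 = 5.1875.
Overall: 1.4146 × 7.5 × 5.1875 = 55.038.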